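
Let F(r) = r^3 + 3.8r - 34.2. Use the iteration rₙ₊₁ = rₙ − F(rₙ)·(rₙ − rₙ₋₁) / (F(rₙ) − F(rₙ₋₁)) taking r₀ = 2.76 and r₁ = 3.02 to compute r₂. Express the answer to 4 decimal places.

F(2.76) = -2.687424, F(3.02) = 4.819608
r₂ = 3.020000 − 4.819608·(3.020000 − 2.760000) / (4.819608 − (-2.687424)) = 3.020000 − (1.253098)/(7.507032) = 2.853077

2.8531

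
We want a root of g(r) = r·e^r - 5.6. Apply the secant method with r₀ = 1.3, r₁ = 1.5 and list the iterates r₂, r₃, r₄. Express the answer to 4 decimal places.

g(1.3) = -0.829914, g(1.5) = 1.122534
r₂ = 1.500000 − 1.122534·(1.500000 − 1.300000) / (1.122534 − (-0.829914)) = 1.500000 − (0.224507)/(1.952448) = 1.385013
g(1.385013) = -0.067045
r₃ = 1.385013 − (-0.067045)·(1.385013 − 1.500000) / (-0.067045 − 1.122534) = 1.385013 − (0.007709)/(-1.189579) = 1.391493
g(1.391493) = -0.005013
r₄ = 1.391493 − (-0.005013)·(1.391493 − 1.385013) / (-0.005013 − (-0.067045)) = 1.391493 − (-0.000032)/(0.062032) = 1.392017

1.3850, 1.3915, 1.3920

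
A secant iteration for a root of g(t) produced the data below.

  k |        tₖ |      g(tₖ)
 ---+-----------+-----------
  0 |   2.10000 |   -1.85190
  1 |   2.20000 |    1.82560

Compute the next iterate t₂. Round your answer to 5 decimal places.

2.15036

t₂ = 2.20000 − 1.82560·(2.20000 − 2.10000) / (1.82560 − (-1.85190))
   = 2.20000 − (0.1825600)/(3.6775000) = 2.1503576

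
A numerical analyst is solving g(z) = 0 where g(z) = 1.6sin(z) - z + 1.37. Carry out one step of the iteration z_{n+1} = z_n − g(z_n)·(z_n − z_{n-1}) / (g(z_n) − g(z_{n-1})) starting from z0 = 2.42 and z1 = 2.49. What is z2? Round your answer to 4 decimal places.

2.4231

g(2.42) = 0.006930, g(2.49) = -0.149674
z2 = 2.490000 − (-0.149674)·(2.490000 − 2.420000) / (-0.149674 − 0.006930) = 2.490000 − (-0.010477)/(-0.156604) = 2.423098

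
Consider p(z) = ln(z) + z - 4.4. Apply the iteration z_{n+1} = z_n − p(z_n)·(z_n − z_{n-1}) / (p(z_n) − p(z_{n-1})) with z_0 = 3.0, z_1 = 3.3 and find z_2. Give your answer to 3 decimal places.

p(3.0) = -0.30139, p(3.3) = 0.09392
z_2 = 3.30000 − 0.09392·(3.30000 − 3.00000) / (0.09392 − (-0.30139)) = 3.30000 − (0.02818)/(0.39531) = 3.22872

3.229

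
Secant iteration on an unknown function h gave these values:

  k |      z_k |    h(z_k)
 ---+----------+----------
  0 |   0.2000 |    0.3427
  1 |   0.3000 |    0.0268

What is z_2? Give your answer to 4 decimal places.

0.3085

z_2 = 0.3000 − 0.0268·(0.3000 − 0.2000) / (0.0268 − 0.3427)
   = 0.3000 − (0.002680)/(-0.315900) = 0.308484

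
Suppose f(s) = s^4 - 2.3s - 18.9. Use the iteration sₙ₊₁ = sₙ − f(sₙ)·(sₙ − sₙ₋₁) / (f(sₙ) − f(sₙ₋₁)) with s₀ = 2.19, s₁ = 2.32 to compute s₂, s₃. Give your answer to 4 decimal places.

2.2114, 2.2130

f(2.19) = -0.934425, f(2.32) = 4.734230
s₂ = 2.320000 − 4.734230·(2.320000 − 2.190000) / (4.734230 − (-0.934425)) = 2.320000 − (0.615450)/(5.668655) = 2.211429
f(2.211429) = -0.070085
s₃ = 2.211429 − (-0.070085)·(2.211429 − 2.320000) / (-0.070085 − 4.734230) = 2.211429 − (0.007609)/(-4.804314) = 2.213013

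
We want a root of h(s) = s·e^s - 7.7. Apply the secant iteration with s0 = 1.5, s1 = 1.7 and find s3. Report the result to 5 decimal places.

1.58180

h(1.5) = -0.9774664, h(1.7) = 1.6057106
s2 = 1.7000000 − 1.6057106·(1.7000000 − 1.5000000) / (1.6057106 − (-0.9774664)) = 1.7000000 − (0.3211421)/(2.5831770) = 1.5756794
h(1.5756794) = -0.0831268
s3 = 1.5756794 − (-0.0831268)·(1.5756794 − 1.7000000) / (-0.0831268 − 1.6057106) = 1.5756794 − (0.0103344)/(-1.6888374) = 1.5817986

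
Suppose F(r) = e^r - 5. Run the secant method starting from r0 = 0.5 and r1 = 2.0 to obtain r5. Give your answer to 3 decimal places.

1.609

F(0.5) = -3.35128, F(2.0) = 2.38906
r2 = 2.00000 − 2.38906·(2.00000 − 0.50000) / (2.38906 − (-3.35128)) = 2.00000 − (3.58358)/(5.74033) = 1.37572
F(1.37572) = -1.04208
r3 = 1.37572 − (-1.04208)·(1.37572 − 2.00000) / (-1.04208 − 2.38906) = 1.37572 − (0.65055)/(-3.43114) = 1.56532
F(1.56532) = -0.21579
r4 = 1.56532 − (-0.21579)·(1.56532 − 1.37572) / (-0.21579 − (-1.04208)) = 1.56532 − (-0.04091)/(0.82629) = 1.61484
F(1.61484) = 0.02707
r5 = 1.61484 − 0.02707·(1.61484 − 1.56532) / (0.02707 − (-0.21579)) = 1.61484 − (0.00134)/(0.24286) = 1.60932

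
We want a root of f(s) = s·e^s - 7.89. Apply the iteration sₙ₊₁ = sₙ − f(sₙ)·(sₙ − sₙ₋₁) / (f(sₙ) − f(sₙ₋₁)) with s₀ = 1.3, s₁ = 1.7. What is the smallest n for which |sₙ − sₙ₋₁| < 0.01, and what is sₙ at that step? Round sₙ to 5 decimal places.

n = 4, sₙ = 1.59731

f(1.3) = -3.1199143, f(1.7) = 1.4157106
s₂ = 1.7000000 − 1.4157106·(0.4000000)/(4.5356249) = 1.5751475;  |Δ| = 0.1248525
f(1.5751475) = -0.2797473
s₃ = 1.5751475 − (-0.2797473)·(-0.1248525)/(-1.6954579) = 1.5957479;  |Δ| = 0.0206004
f(1.5957479) = -0.0197452
s₄ = 1.5957479 − (-0.0197452)·(0.0206004)/(0.2600021) = 1.5973124;  |Δ| = 0.0015645
|s₄ − s₃| = 0.0015645 < 0.01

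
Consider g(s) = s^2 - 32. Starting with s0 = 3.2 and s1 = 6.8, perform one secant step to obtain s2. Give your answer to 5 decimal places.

5.37600

g(3.2) = -21.7600000, g(6.8) = 14.2400000
s2 = 6.8000000 − 14.2400000·(6.8000000 − 3.2000000) / (14.2400000 − (-21.7600000)) = 6.8000000 − (51.2640000)/(36.0000000) = 5.3760000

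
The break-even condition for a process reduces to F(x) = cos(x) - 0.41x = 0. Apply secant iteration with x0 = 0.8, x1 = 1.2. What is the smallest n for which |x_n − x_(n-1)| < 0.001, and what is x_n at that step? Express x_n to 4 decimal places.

F(0.8) = 0.368707, F(1.2) = -0.129642
x2 = 1.200000 − (-0.129642)·(0.400000)/(-0.498349) = 1.095943;  |Δ| = 0.104057
F(1.095943) = 0.007872
x3 = 1.095943 − 0.007872·(-0.104057)/(0.137514) = 1.101899;  |Δ| = 0.005957
F(1.101899) = 0.000124
x4 = 1.101899 − 0.000124·(0.005957)/(-0.007748) = 1.101995;  |Δ| = 0.000095
|x4 − x3| = 0.000095 < 0.001

n = 4, x_n = 1.1020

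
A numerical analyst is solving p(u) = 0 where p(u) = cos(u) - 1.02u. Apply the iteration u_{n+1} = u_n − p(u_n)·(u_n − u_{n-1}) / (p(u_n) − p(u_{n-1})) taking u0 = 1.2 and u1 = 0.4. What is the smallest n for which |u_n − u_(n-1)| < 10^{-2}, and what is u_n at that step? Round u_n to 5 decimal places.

p(1.2) = -0.8616422, p(0.4) = 0.5130610
u2 = 0.4000000 − 0.5130610·(-0.8000000)/(1.3747032) = 0.6985727;  |Δ| = 0.2985727
p(0.6985727) = 0.0532168
u3 = 0.6985727 − 0.0532168·(0.2985727)/(-0.4598442) = 0.7331259;  |Δ| = 0.0345532
p(0.7331259) = -0.0047021
u4 = 0.7331259 − (-0.0047021)·(0.0345532)/(-0.0579190) = 0.7303207;  |Δ| = 0.0028052
|u4 − u3| = 0.0028052 < 10^{-2}

n = 4, u_n = 0.73032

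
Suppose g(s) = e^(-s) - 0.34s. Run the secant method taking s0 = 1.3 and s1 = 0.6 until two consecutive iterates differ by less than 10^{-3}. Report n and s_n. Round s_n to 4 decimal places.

n = 5, s_n = 1.0398

g(1.3) = -0.169468, g(0.6) = 0.344812
s2 = 0.600000 − 0.344812·(-0.700000)/(0.514280) = 1.069332;  |Δ| = 0.469332
g(1.069332) = -0.020335
s3 = 1.069332 − (-0.020335)·(0.469332)/(-0.365147) = 1.043195;  |Δ| = 0.026138
g(1.043195) = -0.002359
s4 = 1.043195 − (-0.002359)·(-0.026138)/(0.017976) = 1.039765;  |Δ| = 0.003430
g(1.039765) = 0.000018
s5 = 1.039765 − 0.000018·(-0.003430)/(0.002377) = 1.039790;  |Δ| = 0.000026
|s5 − s4| = 0.000026 < 10^{-3}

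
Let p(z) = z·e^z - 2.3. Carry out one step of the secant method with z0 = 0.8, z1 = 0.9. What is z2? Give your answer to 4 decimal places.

p(0.8) = -0.519567, p(0.9) = -0.086357
z2 = 0.900000 − (-0.086357)·(0.900000 − 0.800000) / (-0.086357 − (-0.519567)) = 0.900000 − (-0.008636)/(0.433210) = 0.919934

0.9199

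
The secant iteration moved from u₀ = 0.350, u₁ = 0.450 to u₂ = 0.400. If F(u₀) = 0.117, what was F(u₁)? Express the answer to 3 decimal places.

The secant line through (0.350, 0.117) and (0.450, F(u₁)) crosses zero at u₂ = 0.400.
So (0.350, 0.117), (0.450, F(u₁)), (0.400, 0) are collinear:
F(u₁) = 0.117 · (0.450 − 0.400) / (0.350 − 0.400) = 0.117 · (0.05000)/(-0.05000) = -0.11700

-0.117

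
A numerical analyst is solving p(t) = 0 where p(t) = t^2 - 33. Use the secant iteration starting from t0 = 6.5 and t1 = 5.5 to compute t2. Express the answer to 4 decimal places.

p(6.5) = 9.250000, p(5.5) = -2.750000
t2 = 5.500000 − (-2.750000)·(5.500000 − 6.500000) / (-2.750000 − 9.250000) = 5.500000 − (2.750000)/(-12.000000) = 5.729167

5.7292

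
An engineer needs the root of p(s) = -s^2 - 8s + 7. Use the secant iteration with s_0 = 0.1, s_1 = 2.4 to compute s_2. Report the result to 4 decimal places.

p(0.1) = 6.190000, p(2.4) = -17.960000
s_2 = 2.400000 − (-17.960000)·(2.400000 − 0.100000) / (-17.960000 − 6.190000) = 2.400000 − (-41.308000)/(-24.150000) = 0.689524

0.6895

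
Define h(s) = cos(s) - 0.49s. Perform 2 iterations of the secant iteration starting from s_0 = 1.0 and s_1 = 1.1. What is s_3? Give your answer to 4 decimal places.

1.0375

h(1.0) = 0.050302, h(1.1) = -0.085404
s_2 = 1.100000 − (-0.085404)·(1.100000 − 1.000000) / (-0.085404 − 0.050302) = 1.100000 − (-0.008540)/(-0.135706) = 1.037067
h(1.037067) = 0.000585
s_3 = 1.037067 − 0.000585·(1.037067 − 1.100000) / (0.000585 − (-0.085404)) = 1.037067 − (-0.000037)/(0.085988) = 1.037495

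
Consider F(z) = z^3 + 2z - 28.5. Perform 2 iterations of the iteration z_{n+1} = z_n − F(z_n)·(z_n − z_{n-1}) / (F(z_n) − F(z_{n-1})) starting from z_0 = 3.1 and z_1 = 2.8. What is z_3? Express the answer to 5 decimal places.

2.83674

F(3.1) = 7.4910000, F(2.8) = -0.9480000
z_2 = 2.8000000 − (-0.9480000)·(2.8000000 − 3.1000000) / (-0.9480000 − 7.4910000) = 2.8000000 − (0.2844000)/(-8.4390000) = 2.8337007
F(2.8337007) = -0.0783803
z_3 = 2.8337007 − (-0.0783803)·(2.8337007 − 2.8000000) / (-0.0783803 − (-0.9480000)) = 2.8337007 − (-0.0026415)/(0.8696197) = 2.8367382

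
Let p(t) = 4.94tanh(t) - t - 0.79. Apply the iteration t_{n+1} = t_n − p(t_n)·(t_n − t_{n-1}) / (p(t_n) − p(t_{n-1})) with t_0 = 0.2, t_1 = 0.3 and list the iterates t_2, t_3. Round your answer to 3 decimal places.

0.204, 0.204

p(0.2) = -0.01497, p(0.3) = 0.34908
t_2 = 0.30000 − 0.34908·(0.30000 − 0.20000) / (0.34908 − (-0.01497)) = 0.30000 − (0.03491)/(0.36405) = 0.20411
p(0.20411) = 0.00042
t_3 = 0.20411 − 0.00042·(0.20411 − 0.30000) / (0.00042 − 0.34908) = 0.20411 − (-0.00004)/(-0.34866) = 0.20399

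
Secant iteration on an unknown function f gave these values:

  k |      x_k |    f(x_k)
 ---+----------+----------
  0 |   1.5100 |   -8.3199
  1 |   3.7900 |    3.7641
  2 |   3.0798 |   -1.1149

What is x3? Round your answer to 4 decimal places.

x3 = 3.0798 − (-1.1149)·(3.0798 − 3.7900) / (-1.1149 − 3.7641)
   = 3.0798 − (0.791802)/(-4.879000) = 3.242088

3.2421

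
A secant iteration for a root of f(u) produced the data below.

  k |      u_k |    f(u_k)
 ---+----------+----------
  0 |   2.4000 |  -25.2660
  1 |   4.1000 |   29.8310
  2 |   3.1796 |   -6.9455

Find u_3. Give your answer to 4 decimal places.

u_3 = 3.1796 − (-6.9455)·(3.1796 − 4.1000) / (-6.9455 − 29.8310)
   = 3.1796 − (6.392638)/(-36.776500) = 3.353424

3.3534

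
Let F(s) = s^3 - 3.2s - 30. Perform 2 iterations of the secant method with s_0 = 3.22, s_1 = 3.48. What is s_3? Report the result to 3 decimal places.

F(3.22) = -6.91775, F(3.48) = 1.00819
s_2 = 3.48000 − 1.00819·(3.48000 − 3.22000) / (1.00819 − (-6.91775)) = 3.48000 − (0.26213)/(7.92594) = 3.44693
F(3.44693) = -0.07615
s_3 = 3.44693 − (-0.07615)·(3.44693 − 3.48000) / (-0.07615 − 1.00819) = 3.44693 − (0.00252)/(-1.08435) = 3.44925

3.449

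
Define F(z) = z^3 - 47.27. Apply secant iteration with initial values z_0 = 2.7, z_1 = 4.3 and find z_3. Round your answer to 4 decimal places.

3.5851

F(2.7) = -27.587000, F(4.3) = 32.237000
z_2 = 4.300000 − 32.237000·(4.300000 − 2.700000) / (32.237000 − (-27.587000)) = 4.300000 − (51.579200)/(59.824000) = 3.437818
F(3.437818) = -6.639844
z_3 = 3.437818 − (-6.639844)·(3.437818 − 4.300000) / (-6.639844 − 32.237000) = 3.437818 − (5.724757)/(-38.876844) = 3.585071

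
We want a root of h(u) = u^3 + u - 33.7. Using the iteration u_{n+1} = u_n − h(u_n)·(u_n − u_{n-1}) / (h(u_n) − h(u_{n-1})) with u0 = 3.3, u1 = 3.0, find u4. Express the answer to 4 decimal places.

3.1269

h(3.3) = 5.537000, h(3.0) = -3.700000
u2 = 3.000000 − (-3.700000)·(3.000000 − 3.300000) / (-3.700000 − 5.537000) = 3.000000 − (1.110000)/(-9.237000) = 3.120169
h(3.120169) = -0.203571
u3 = 3.120169 − (-0.203571)·(3.120169 − 3.000000) / (-0.203571 − (-3.700000)) = 3.120169 − (-0.024463)/(3.496429) = 3.127165
h(3.127165) = 0.008228
u4 = 3.127165 − 0.008228·(3.127165 − 3.120169) / (0.008228 − (-0.203571)) = 3.127165 − (0.000058)/(0.211798) = 3.126894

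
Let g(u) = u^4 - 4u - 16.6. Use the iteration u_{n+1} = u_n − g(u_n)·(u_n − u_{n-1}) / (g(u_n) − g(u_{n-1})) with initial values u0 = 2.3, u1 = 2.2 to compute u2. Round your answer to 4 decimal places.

g(2.3) = 2.184100, g(2.2) = -1.974400
u2 = 2.200000 − (-1.974400)·(2.200000 − 2.300000) / (-1.974400 − 2.184100) = 2.200000 − (0.197440)/(-4.158500) = 2.247479

2.2475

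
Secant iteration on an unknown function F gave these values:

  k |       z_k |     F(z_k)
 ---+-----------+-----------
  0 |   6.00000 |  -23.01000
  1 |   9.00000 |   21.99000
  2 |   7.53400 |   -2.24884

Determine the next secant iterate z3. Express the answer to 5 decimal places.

7.67001

z3 = 7.53400 − (-2.24884)·(7.53400 − 9.00000) / (-2.24884 − 21.99000)
   = 7.53400 − (3.2967994)/(-24.2388400) = 7.6700131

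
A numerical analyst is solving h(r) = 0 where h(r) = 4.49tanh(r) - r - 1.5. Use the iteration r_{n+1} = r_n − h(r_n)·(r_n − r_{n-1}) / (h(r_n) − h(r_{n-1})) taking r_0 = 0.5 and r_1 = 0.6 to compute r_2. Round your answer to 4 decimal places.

h(0.5) = 0.074906, h(0.6) = 0.311353
r_2 = 0.600000 − 0.311353·(0.600000 − 0.500000) / (0.311353 − 0.074906) = 0.600000 − (0.031135)/(0.236447) = 0.468320

0.4683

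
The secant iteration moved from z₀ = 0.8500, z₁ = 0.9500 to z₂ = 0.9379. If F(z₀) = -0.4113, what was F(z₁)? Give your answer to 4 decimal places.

The secant line through (0.8500, -0.4113) and (0.9500, F(z₁)) crosses zero at z₂ = 0.9379.
So (0.8500, -0.4113), (0.9500, F(z₁)), (0.9379, 0) are collinear:
F(z₁) = -0.4113 · (0.9500 − 0.9379) / (0.8500 − 0.9379) = -0.4113 · (0.012100)/(-0.087900) = 0.056618

0.0566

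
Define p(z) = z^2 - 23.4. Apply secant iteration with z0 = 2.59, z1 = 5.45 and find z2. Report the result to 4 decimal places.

p(2.59) = -16.691900, p(5.45) = 6.302500
z2 = 5.450000 − 6.302500·(5.450000 − 2.590000) / (6.302500 − (-16.691900)) = 5.450000 − (18.025150)/(22.994400) = 4.666107

4.6661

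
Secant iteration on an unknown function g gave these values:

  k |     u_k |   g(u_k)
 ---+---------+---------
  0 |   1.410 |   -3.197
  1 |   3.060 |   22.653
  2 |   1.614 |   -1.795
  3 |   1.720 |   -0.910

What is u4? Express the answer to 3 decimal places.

u4 = 1.720 − (-0.910)·(1.720 − 1.614) / (-0.910 − (-1.795))
   = 1.720 − (-0.09646)/(0.88500) = 1.82899

1.829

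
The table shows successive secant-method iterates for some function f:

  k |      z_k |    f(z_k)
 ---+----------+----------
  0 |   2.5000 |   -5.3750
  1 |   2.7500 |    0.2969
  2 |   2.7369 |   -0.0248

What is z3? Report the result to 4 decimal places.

z3 = 2.7369 − (-0.0248)·(2.7369 − 2.7500) / (-0.0248 − 0.2969)
   = 2.7369 − (0.000325)/(-0.321700) = 2.737910

2.7379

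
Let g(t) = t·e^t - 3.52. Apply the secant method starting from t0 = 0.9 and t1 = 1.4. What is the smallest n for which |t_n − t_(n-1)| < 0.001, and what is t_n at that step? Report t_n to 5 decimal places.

n = 5, t_n = 1.13331

g(0.9) = -1.3063572, g(1.4) = 2.1572800
t2 = 1.4000000 − 2.1572800·(0.5000000)/(3.4636372) = 1.0885817;  |Δ| = 0.3114183
g(1.0885817) = -0.2868485
t3 = 1.0885817 − (-0.2868485)·(-0.3114183)/(-2.4441284) = 1.1251305;  |Δ| = 0.0365488
g(1.1251305) = -0.0539020
t4 = 1.1251305 − (-0.0539020)·(0.0365488)/(0.2329465) = 1.1335876;  |Δ| = 0.0084571
g(1.1335876) = 0.0018098
t5 = 1.1335876 − 0.0018098·(0.0084571)/(0.0557118) = 1.1333128;  |Δ| = 0.0002747
|t5 − t4| = 0.0002747 < 0.001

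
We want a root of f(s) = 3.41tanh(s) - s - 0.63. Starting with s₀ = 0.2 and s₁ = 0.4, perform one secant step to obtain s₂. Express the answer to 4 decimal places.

f(0.2) = -0.156950, f(0.4) = 0.265626
s₂ = 0.400000 − 0.265626·(0.400000 − 0.200000) / (0.265626 − (-0.156950)) = 0.400000 − (0.053125)/(0.422576) = 0.274283

0.2743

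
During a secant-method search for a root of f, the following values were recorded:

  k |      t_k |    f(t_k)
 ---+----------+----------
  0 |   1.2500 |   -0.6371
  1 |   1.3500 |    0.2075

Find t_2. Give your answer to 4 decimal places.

t_2 = 1.3500 − 0.2075·(1.3500 − 1.2500) / (0.2075 − (-0.6371))
   = 1.3500 − (0.020750)/(0.844600) = 1.325432

1.3254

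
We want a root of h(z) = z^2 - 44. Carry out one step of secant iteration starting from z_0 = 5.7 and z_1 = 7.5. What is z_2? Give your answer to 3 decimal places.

6.572

h(5.7) = -11.51000, h(7.5) = 12.25000
z_2 = 7.50000 − 12.25000·(7.50000 − 5.70000) / (12.25000 − (-11.51000)) = 7.50000 − (22.05000)/(23.76000) = 6.57197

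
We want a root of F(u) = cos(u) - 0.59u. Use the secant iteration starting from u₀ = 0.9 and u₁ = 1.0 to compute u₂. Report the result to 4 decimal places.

0.9646

F(0.9) = 0.090610, F(1.0) = -0.049698
u₂ = 1.000000 − (-0.049698)·(1.000000 − 0.900000) / (-0.049698 − 0.090610) = 1.000000 − (-0.004970)/(-0.140308) = 0.964579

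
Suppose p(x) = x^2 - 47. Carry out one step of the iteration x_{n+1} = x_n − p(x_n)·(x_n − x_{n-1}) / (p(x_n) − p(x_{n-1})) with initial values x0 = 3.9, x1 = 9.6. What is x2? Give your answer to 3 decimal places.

6.255

p(3.9) = -31.79000, p(9.6) = 45.16000
x2 = 9.60000 − 45.16000·(9.60000 − 3.90000) / (45.16000 − (-31.79000)) = 9.60000 − (257.41200)/(76.95000) = 6.25481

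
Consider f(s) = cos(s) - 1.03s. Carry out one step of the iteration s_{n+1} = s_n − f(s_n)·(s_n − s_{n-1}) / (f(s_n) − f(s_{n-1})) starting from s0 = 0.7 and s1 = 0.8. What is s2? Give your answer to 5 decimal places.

0.72562

f(0.7) = 0.0438422, f(0.8) = -0.1272933
s2 = 0.8000000 − (-0.1272933)·(0.8000000 − 0.7000000) / (-0.1272933 − 0.0438422) = 0.8000000 − (-0.0127293)/(-0.1711355) = 0.7256184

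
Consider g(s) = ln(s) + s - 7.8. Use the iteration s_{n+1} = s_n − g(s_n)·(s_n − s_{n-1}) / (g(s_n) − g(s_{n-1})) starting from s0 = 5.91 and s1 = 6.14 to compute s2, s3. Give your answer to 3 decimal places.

6.007, 6.007

g(5.91) = -0.11335, g(6.14) = 0.15482
s2 = 6.14000 − 0.15482·(6.14000 − 5.91000) / (0.15482 − (-0.11335)) = 6.14000 − (0.03561)/(0.26818) = 6.00722
g(6.00722) = 0.00018
s3 = 6.00722 − 0.00018·(6.00722 − 6.14000) / (0.00018 − 0.15482) = 6.00722 − (-0.00002)/(-0.15465) = 6.00706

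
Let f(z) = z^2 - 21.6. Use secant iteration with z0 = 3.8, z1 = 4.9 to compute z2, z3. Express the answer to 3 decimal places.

f(3.8) = -7.16000, f(4.9) = 2.41000
z2 = 4.90000 − 2.41000·(4.90000 − 3.80000) / (2.41000 − (-7.16000)) = 4.90000 − (2.65100)/(9.57000) = 4.62299
f(4.62299) = -0.22798
z3 = 4.62299 − (-0.22798)·(4.62299 − 4.90000) / (-0.22798 − 2.41000) = 4.62299 − (0.06315)/(-2.63798) = 4.64693

4.623, 4.647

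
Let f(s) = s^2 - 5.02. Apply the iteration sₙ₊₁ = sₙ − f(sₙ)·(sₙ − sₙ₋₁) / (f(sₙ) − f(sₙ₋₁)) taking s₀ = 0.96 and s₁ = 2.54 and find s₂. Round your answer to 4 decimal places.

f(0.96) = -4.098400, f(2.54) = 1.431600
s₂ = 2.540000 − 1.431600·(2.540000 − 0.960000) / (1.431600 − (-4.098400)) = 2.540000 − (2.261928)/(5.530000) = 2.130971

2.1310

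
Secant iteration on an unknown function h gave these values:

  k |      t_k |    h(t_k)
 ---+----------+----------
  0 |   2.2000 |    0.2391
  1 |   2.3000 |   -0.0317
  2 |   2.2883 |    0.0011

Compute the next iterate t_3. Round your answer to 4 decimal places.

t_3 = 2.2883 − 0.0011·(2.2883 − 2.3000) / (0.0011 − (-0.0317))
   = 2.2883 − (-0.000013)/(0.032800) = 2.288692

2.2887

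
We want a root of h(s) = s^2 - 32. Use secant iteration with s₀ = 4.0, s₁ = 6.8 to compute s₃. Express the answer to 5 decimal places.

h(4.0) = -16.0000000, h(6.8) = 14.2400000
s₂ = 6.8000000 − 14.2400000·(6.8000000 − 4.0000000) / (14.2400000 − (-16.0000000)) = 6.8000000 − (39.8720000)/(30.2400000) = 5.4814815
h(5.4814815) = -1.9533608
s₃ = 5.4814815 − (-1.9533608)·(5.4814815 − 6.8000000) / (-1.9533608 − 14.2400000) = 5.4814815 − (2.5755423)/(-16.1933608) = 5.6405308

5.64053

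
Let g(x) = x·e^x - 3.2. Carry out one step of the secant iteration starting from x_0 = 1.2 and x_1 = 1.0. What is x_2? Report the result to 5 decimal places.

g(1.2) = 0.7841403, g(1.0) = -0.4817182
x_2 = 1.0000000 − (-0.4817182)·(1.0000000 − 1.2000000) / (-0.4817182 − 0.7841403) = 1.0000000 − (0.0963436)/(-1.2658585) = 1.0761093

1.07611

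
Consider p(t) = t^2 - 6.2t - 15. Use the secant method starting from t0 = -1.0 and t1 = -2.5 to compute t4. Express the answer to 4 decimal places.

p(-1.0) = -7.800000, p(-2.5) = 6.750000
t2 = -2.500000 − 6.750000·(-2.500000 − (-1.000000)) / (6.750000 − (-7.800000)) = -2.500000 − (-10.125000)/(14.550000) = -1.804124
p(-1.804124) = -0.559571
t3 = -1.804124 − (-0.559571)·(-1.804124 − (-2.500000)) / (-0.559571 − 6.750000) = -1.804124 − (-0.389392)/(-7.309571) = -1.857395
p(-1.857395) = -0.034233
t4 = -1.857395 − (-0.034233)·(-1.857395 − (-1.804124)) / (-0.034233 − (-0.559571)) = -1.857395 − (0.001824)/(0.525338) = -1.860867

-1.8609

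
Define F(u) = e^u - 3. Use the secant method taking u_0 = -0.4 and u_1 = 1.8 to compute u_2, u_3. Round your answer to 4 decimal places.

F(-0.4) = -2.329680, F(1.8) = 3.049647
u_2 = 1.800000 − 3.049647·(1.800000 − (-0.400000)) / (3.049647 − (-2.329680)) = 1.800000 − (6.709224)/(5.379327) = 0.552776
F(0.552776) = -1.261928
u_3 = 0.552776 − (-1.261928)·(0.552776 − 1.800000) / (-1.261928 − 3.049647) = 0.552776 − (1.573907)/(-4.311576) = 0.917818

0.5528, 0.9178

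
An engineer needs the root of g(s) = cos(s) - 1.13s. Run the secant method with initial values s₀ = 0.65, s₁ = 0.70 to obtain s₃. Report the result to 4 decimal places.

g(0.65) = 0.061584, g(0.70) = -0.026158
s₂ = 0.700000 − (-0.026158)·(0.700000 − 0.650000) / (-0.026158 − 0.061584) = 0.700000 − (-0.001308)/(-0.087742) = 0.685094
g(0.685094) = 0.000204
s₃ = 0.685094 − 0.000204·(0.685094 − 0.700000) / (0.000204 − (-0.026158)) = 0.685094 − (-0.000003)/(0.026361) = 0.685209

0.6852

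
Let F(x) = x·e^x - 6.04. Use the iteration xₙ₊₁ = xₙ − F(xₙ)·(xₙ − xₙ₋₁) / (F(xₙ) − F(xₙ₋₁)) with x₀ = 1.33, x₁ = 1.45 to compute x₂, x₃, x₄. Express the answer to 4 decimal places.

F(1.33) = -1.011212, F(1.45) = 0.141516
x₂ = 1.450000 − 0.141516·(1.450000 − 1.330000) / (0.141516 − (-1.011212)) = 1.450000 − (0.016982)/(1.152728) = 1.435268
F(1.435268) = -0.010768
x₃ = 1.435268 − (-0.010768)·(1.435268 − 1.450000) / (-0.010768 − 0.141516) = 1.435268 − (0.000159)/(-0.152284) = 1.436310
F(1.436310) = -0.000104
x₄ = 1.436310 − (-0.000104)·(1.436310 − 1.435268) / (-0.000104 − (-0.010768)) = 1.436310 − (0.000000)/(0.010664) = 1.436320

1.4353, 1.4363, 1.4363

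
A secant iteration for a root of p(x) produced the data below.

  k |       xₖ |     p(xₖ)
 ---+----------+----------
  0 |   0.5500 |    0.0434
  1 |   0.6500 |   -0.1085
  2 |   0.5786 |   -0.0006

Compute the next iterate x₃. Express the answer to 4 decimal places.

x₃ = 0.5786 − (-0.0006)·(0.5786 − 0.6500) / (-0.0006 − (-0.1085))
   = 0.5786 − (0.000043)/(0.107900) = 0.578203

0.5782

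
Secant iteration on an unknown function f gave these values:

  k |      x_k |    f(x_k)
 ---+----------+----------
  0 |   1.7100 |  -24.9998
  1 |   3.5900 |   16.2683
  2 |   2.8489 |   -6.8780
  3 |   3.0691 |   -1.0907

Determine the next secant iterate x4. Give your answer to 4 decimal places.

x4 = 3.0691 − (-1.0907)·(3.0691 − 2.8489) / (-1.0907 − (-6.8780))
   = 3.0691 − (-0.240172)/(5.787300) = 3.110600

3.1106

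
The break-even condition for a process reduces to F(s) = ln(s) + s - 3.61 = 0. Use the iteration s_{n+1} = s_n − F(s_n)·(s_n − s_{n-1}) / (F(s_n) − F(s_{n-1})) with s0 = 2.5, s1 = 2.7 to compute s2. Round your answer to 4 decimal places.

2.6399

F(2.5) = -0.193709, F(2.7) = 0.083252
s2 = 2.700000 − 0.083252·(2.700000 − 2.500000) / (0.083252 − (-0.193709)) = 2.700000 − (0.016650)/(0.276961) = 2.639882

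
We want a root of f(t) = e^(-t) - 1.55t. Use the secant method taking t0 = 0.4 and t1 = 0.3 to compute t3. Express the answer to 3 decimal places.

f(0.4) = 0.05032, f(0.3) = 0.27582
t2 = 0.30000 − 0.27582·(0.30000 − 0.40000) / (0.27582 − 0.05032) = 0.30000 − (-0.02758)/(0.22550) = 0.42232
f(0.42232) = 0.00094
t3 = 0.42232 − 0.00094·(0.42232 − 0.30000) / (0.00094 − 0.27582) = 0.42232 − (0.00011)/(-0.27488) = 0.42273

0.423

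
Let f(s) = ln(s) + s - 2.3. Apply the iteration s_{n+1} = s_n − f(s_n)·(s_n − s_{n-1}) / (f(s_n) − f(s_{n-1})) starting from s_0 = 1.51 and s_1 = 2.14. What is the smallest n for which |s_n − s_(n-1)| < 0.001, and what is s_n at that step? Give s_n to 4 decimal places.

n = 4, s_n = 1.7439

f(1.51) = -0.377890, f(2.14) = 0.600806
s_2 = 2.140000 − 0.600806·(0.630000)/(0.978696) = 1.753253;  |Δ| = 0.386747
f(1.753253) = 0.014726
s_3 = 1.753253 − 0.014726·(-0.386747)/(-0.586080) = 1.743536;  |Δ| = 0.009718
f(1.743536) = -0.000549
s_4 = 1.743536 − (-0.000549)·(-0.009718)/(-0.015276) = 1.743885;  |Δ| = 0.000350
|s_4 − s_3| = 0.000350 < 0.001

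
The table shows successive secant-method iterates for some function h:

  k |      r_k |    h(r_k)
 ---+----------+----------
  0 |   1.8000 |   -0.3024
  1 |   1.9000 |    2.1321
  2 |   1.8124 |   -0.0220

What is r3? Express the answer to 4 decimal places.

1.8133

r3 = 1.8124 − (-0.0220)·(1.8124 − 1.9000) / (-0.0220 − 2.1321)
   = 1.8124 − (0.001927)/(-2.154100) = 1.813295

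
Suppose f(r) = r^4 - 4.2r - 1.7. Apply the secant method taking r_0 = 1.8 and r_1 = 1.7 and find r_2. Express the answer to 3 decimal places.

f(1.8) = 1.23760, f(1.7) = -0.48790
r_2 = 1.70000 − (-0.48790)·(1.70000 − 1.80000) / (-0.48790 − 1.23760) = 1.70000 − (0.04879)/(-1.72550) = 1.72828

1.728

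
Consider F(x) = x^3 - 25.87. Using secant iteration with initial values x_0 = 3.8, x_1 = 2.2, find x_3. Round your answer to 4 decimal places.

F(3.8) = 29.002000, F(2.2) = -15.222000
x_2 = 2.200000 − (-15.222000)·(2.200000 − 3.800000) / (-15.222000 − 29.002000) = 2.200000 − (24.355200)/(-44.224000) = 2.750724
F(2.750724) = -5.056704
x_3 = 2.750724 − (-5.056704)·(2.750724 − 2.200000) / (-5.056704 − (-15.222000)) = 2.750724 − (-2.784846)/(10.165296) = 3.024680

3.0247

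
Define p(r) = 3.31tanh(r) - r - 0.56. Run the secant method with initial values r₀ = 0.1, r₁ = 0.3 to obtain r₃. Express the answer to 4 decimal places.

p(0.1) = -0.330099, p(0.3) = 0.104245
r₂ = 0.300000 − 0.104245·(0.300000 − 0.100000) / (0.104245 − (-0.330099)) = 0.300000 − (0.020849)/(0.434344) = 0.251999
p(0.251999) = 0.004898
r₃ = 0.251999 − 0.004898·(0.251999 − 0.300000) / (0.004898 − 0.104245) = 0.251999 − (-0.000235)/(-0.099346) = 0.249632

0.2496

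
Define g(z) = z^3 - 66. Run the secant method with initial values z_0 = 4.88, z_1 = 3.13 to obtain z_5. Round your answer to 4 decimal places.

4.0412

g(4.88) = 50.214272, g(3.13) = -35.335703
z_2 = 3.130000 − (-35.335703)·(3.130000 − 4.880000) / (-35.335703 − 50.214272) = 3.130000 − (61.837480)/(-85.549975) = 3.852823
g(3.852823) = -8.807756
z_3 = 3.852823 − (-8.807756)·(3.852823 − 3.130000) / (-8.807756 − (-35.335703)) = 3.852823 − (-6.366448)/(26.527947) = 4.092813
g(4.092813) = 2.559200
z_4 = 4.092813 − 2.559200·(4.092813 − 3.852823) / (2.559200 − (-8.807756)) = 4.092813 − (0.614183)/(11.366956) = 4.038781
g(4.038781) = -0.120416
z_5 = 4.038781 − (-0.120416)·(4.038781 − 4.092813) / (-0.120416 − 2.559200) = 4.038781 − (0.006506)/(-2.679616) = 4.041209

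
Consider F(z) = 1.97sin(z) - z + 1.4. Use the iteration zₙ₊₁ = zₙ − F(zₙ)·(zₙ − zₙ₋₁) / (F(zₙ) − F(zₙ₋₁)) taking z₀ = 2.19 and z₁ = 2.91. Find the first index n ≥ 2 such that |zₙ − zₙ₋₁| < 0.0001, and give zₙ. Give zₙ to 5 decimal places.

n = 5, zₙ = 2.53043

F(2.19) = 0.8142516, F(2.91) = -1.0578299
z₂ = 2.9100000 − (-1.0578299)·(0.7200000)/(-1.8720815) = 2.5031600;  |Δ| = 0.4068400
F(2.5031600) = 0.0708369
z₃ = 2.5031600 − 0.0708369·(-0.4068400)/(1.1286668) = 2.5286939;  |Δ| = 0.0255339
F(2.5286939) = 0.0045308
z₄ = 2.5286939 − 0.0045308·(0.0255339)/(-0.0663061) = 2.5304387;  |Δ| = 0.0017448
F(2.5304387) = -0.0000273
z₅ = 2.5304387 − (-0.0000273)·(0.0017448)/(-0.0045580) = 2.5304283;  |Δ| = 0.0000104
|z₅ − z₄| = 0.0000104 < 0.0001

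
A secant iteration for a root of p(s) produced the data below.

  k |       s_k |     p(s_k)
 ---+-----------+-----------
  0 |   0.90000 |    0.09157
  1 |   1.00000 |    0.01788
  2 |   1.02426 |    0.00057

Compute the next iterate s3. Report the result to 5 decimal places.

1.02506

s3 = 1.02426 − 0.00057·(1.02426 − 1.00000) / (0.00057 − 0.01788)
   = 1.02426 − (0.0000138)/(-0.0173100) = 1.0250589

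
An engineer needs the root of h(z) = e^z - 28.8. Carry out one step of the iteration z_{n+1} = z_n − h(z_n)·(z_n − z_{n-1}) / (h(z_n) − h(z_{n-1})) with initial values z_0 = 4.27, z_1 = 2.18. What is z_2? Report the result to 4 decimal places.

2.8454

h(4.27) = 42.721636, h(2.18) = -19.953694
z_2 = 2.180000 − (-19.953694)·(2.180000 − 4.270000) / (-19.953694 − 42.721636) = 2.180000 − (41.703220)/(-62.675329) = 2.845385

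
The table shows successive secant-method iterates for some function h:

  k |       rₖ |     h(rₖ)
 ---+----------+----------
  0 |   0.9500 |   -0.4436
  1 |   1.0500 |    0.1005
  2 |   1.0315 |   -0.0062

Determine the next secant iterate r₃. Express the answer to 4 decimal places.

1.0326

r₃ = 1.0315 − (-0.0062)·(1.0315 − 1.0500) / (-0.0062 − 0.1005)
   = 1.0315 − (0.000115)/(-0.106700) = 1.032575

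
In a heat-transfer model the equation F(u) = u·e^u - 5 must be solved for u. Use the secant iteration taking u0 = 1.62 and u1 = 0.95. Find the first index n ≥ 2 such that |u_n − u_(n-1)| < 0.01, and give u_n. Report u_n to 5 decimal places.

n = 5, u_n = 1.32670

F(1.62) = 3.1860063, F(0.95) = -2.5435758
u2 = 0.9500000 − (-2.5435758)·(-0.6700000)/(-5.7295821) = 1.2474381;  |Δ| = 0.2974381
F(1.2474381) = -0.6571537
u3 = 1.2474381 − (-0.6571537)·(0.2974381)/(1.8864221) = 1.3510535;  |Δ| = 0.1036155
F(1.3510535) = 0.2170819
u4 = 1.3510535 − 0.2170819·(0.1036155)/(0.8742356) = 1.3253247;  |Δ| = 0.0257288
F(1.3253247) = -0.0122634
u5 = 1.3253247 − (-0.0122634)·(-0.0257288)/(-0.2293453) = 1.3267005;  |Δ| = 0.0013757
|u5 − u4| = 0.0013757 < 0.01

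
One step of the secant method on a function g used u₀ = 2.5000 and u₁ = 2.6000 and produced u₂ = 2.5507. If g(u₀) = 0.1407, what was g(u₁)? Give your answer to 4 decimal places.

The secant line through (2.5000, 0.1407) and (2.6000, g(u₁)) crosses zero at u₂ = 2.5507.
So (2.5000, 0.1407), (2.6000, g(u₁)), (2.5507, 0) are collinear:
g(u₁) = 0.1407 · (2.6000 − 2.5507) / (2.5000 − 2.5507) = 0.1407 · (0.049300)/(-0.050700) = -0.136815

-0.1368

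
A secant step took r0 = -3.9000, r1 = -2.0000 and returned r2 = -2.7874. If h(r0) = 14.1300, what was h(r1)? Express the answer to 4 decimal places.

-10.0000

The secant line through (-3.9000, 14.1300) and (-2.0000, h(r1)) crosses zero at r2 = -2.7874.
So (-3.9000, 14.1300), (-2.0000, h(r1)), (-2.7874, 0) are collinear:
h(r1) = 14.1300 · (-2.0000 − (-2.7874)) / (-3.9000 − (-2.7874)) = 14.1300 · (0.787400)/(-1.112600) = -9.999966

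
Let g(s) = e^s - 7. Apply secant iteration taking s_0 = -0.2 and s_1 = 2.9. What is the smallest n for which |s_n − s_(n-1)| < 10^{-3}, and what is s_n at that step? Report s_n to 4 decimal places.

n = 8, s_n = 1.9459

g(-0.2) = -6.181269, g(2.9) = 11.174145
s_2 = 2.900000 − 11.174145·(3.100000)/(17.355415) = 0.904090;  |Δ| = 1.995910
g(0.904090) = -4.530317
s_3 = 0.904090 − (-4.530317)·(-1.995910)/(-15.704463) = 1.479856;  |Δ| = 0.575767
g(1.479856) = -2.607685
s_4 = 1.479856 − (-2.607685)·(0.575767)/(1.922632) = 2.260774;  |Δ| = 0.780918
g(2.260774) = 2.590514
s_5 = 2.260774 − 2.590514·(0.780918)/(5.198199) = 1.871605;  |Δ| = 0.389169
g(1.871605) = -0.501280
s_6 = 1.871605 − (-0.501280)·(-0.389169)/(-3.091794) = 1.934702;  |Δ| = 0.063097
g(1.934702) = -0.078018
s_7 = 1.934702 − (-0.078018)·(0.063097)/(0.423262) = 1.946333;  |Δ| = 0.011630
g(1.946333) = 0.002957
s_8 = 1.946333 − 0.002957·(0.011630)/(0.080975) = 1.945908;  |Δ| = 0.000425
|s_8 − s_7| = 0.000425 < 10^{-3}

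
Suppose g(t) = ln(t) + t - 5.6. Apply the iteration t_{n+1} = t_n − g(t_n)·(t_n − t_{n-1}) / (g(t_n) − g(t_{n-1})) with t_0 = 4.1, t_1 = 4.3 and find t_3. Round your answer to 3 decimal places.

g(4.1) = -0.08901, g(4.3) = 0.15862
t_2 = 4.30000 − 0.15862·(4.30000 − 4.10000) / (0.15862 − (-0.08901)) = 4.30000 − (0.03172)/(0.24763) = 4.17189
g(4.17189) = 0.00026
t_3 = 4.17189 − 0.00026·(4.17189 − 4.30000) / (0.00026 − 0.15862) = 4.17189 − (-0.00003)/(-0.15835) = 4.17168

4.172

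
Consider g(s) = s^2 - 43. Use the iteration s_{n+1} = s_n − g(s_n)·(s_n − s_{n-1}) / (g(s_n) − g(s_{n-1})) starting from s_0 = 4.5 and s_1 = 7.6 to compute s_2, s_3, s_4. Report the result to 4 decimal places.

g(4.5) = -22.750000, g(7.6) = 14.760000
s_2 = 7.600000 − 14.760000·(7.600000 − 4.500000) / (14.760000 − (-22.750000)) = 7.600000 − (45.756000)/(37.510000) = 6.380165
g(6.380165) = -2.293491
s_3 = 6.380165 − (-2.293491)·(6.380165 − 7.600000) / (-2.293491 − 14.760000) = 6.380165 − (2.797680)/(-17.053491) = 6.544218
g(6.544218) = -0.173204
s_4 = 6.544218 − (-0.173204)·(6.544218 − 6.380165) / (-0.173204 − (-2.293491)) = 6.544218 − (-0.028415)/(2.120287) = 6.557620

6.3802, 6.5442, 6.5576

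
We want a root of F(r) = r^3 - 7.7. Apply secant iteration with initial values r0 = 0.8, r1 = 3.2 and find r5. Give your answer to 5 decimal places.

F(0.8) = -7.1880000, F(3.2) = 25.0680000
r2 = 3.2000000 − 25.0680000·(3.2000000 − 0.8000000) / (25.0680000 − (-7.1880000)) = 3.2000000 − (60.1632000)/(32.2560000) = 1.3348214
F(1.3348214) = -5.3216843
r3 = 1.3348214 − (-5.3216843)·(1.3348214 − 3.2000000) / (-5.3216843 − 25.0680000) = 1.3348214 − (9.9258914)/(-30.3896843) = 1.6614418
F(1.6614418) = -3.1137742
r4 = 1.6614418 − (-3.1137742)·(1.6614418 − 1.3348214) / (-3.1137742 − (-5.3216843)) = 1.6614418 − (-1.0170222)/(2.2079101) = 2.1220685
F(2.1220685) = 1.8560452
r5 = 2.1220685 − 1.8560452·(2.1220685 − 1.6614418) / (1.8560452 − (-3.1137742)) = 2.1220685 − (0.8549439)/(4.9698194) = 1.9500413

1.95004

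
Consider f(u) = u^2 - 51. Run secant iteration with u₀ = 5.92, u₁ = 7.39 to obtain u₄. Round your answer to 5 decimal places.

f(5.92) = -15.9536000, f(7.39) = 3.6121000
u₂ = 7.3900000 − 3.6121000·(7.3900000 − 5.9200000) / (3.6121000 − (-15.9536000)) = 7.3900000 − (5.3097870)/(19.5657000) = 7.1186176
f(7.1186176) = -0.3252837
u₃ = 7.1186176 − (-0.3252837)·(7.1186176 − 7.3900000) / (-0.3252837 − 3.6121000) = 7.1186176 − (0.0882763)/(-3.9373837) = 7.1410376
f(7.1410376) = -0.0055817
u₄ = 7.1410376 − (-0.0055817)·(7.1410376 − 7.1186176) / (-0.0055817 − (-0.3252837)) = 7.1410376 − (-0.0001251)/(0.3197020) = 7.1414291

7.14143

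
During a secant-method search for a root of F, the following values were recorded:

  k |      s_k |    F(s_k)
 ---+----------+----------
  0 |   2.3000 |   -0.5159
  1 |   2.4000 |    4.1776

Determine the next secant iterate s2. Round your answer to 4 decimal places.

s2 = 2.4000 − 4.1776·(2.4000 − 2.3000) / (4.1776 − (-0.5159))
   = 2.4000 − (0.417760)/(4.693500) = 2.310992

2.3110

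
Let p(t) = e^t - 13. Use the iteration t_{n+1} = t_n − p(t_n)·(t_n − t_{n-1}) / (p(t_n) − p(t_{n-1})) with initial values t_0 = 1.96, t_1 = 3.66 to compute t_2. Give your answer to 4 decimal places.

p(1.96) = -5.900673, p(3.66) = 25.861343
t_2 = 3.660000 − 25.861343·(3.660000 − 1.960000) / (25.861343 − (-5.900673)) = 3.660000 − (43.964283)/(31.762016) = 2.275822

2.2758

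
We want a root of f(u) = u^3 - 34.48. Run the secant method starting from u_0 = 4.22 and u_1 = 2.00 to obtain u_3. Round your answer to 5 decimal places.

f(4.22) = 40.6714480, f(2.00) = -26.4800000
u_2 = 2.0000000 − (-26.4800000)·(2.0000000 − 4.2200000) / (-26.4800000 − 40.6714480) = 2.0000000 − (58.7856000)/(-67.1514480) = 2.8754182
f(2.8754182) = -10.7059565
u_3 = 2.8754182 − (-10.7059565)·(2.8754182 − 2.0000000) / (-10.7059565 − (-26.4800000)) = 2.8754182 − (-9.3721892)/(15.7740435) = 3.4695708

3.46957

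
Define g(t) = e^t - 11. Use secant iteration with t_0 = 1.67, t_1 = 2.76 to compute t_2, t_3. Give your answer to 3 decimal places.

g(1.67) = -5.68783, g(2.76) = 4.79984
t_2 = 2.76000 − 4.79984·(2.76000 − 1.67000) / (4.79984 − (-5.68783)) = 2.76000 − (5.23183)/(10.48768) = 2.26115
g(2.26115) = -1.40593
t_3 = 2.26115 − (-1.40593)·(2.26115 − 2.76000) / (-1.40593 − 4.79984) = 2.26115 − (0.70136)/(-6.20577) = 2.37416

2.261, 2.374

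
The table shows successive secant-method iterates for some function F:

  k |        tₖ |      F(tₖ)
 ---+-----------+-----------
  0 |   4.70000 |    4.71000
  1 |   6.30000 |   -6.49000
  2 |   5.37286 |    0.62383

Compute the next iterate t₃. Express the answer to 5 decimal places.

5.45416

t₃ = 5.37286 − 0.62383·(5.37286 − 6.30000) / (0.62383 − (-6.49000))
   = 5.37286 − (-0.5783777)/(7.1138300) = 5.4541633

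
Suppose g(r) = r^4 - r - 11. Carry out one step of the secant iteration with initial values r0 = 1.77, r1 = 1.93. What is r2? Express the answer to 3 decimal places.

g(1.77) = -2.95494, g(1.93) = 0.94488
r2 = 1.93000 − 0.94488·(1.93000 − 1.77000) / (0.94488 − (-2.95494)) = 1.93000 − (0.15118)/(3.89982) = 1.89123

1.891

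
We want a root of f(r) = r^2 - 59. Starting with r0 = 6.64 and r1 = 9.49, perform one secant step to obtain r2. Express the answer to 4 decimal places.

7.5644

f(6.64) = -14.910400, f(9.49) = 31.060100
r2 = 9.490000 − 31.060100·(9.490000 − 6.640000) / (31.060100 − (-14.910400)) = 9.490000 − (88.521285)/(45.970500) = 7.564389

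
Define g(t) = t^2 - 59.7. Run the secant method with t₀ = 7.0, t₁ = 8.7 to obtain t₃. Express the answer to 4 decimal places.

g(7.0) = -10.700000, g(8.7) = 15.990000
t₂ = 8.700000 − 15.990000·(8.700000 − 7.000000) / (15.990000 − (-10.700000)) = 8.700000 − (27.183000)/(26.690000) = 7.681529
g(7.681529) = -0.694117
t₃ = 7.681529 − (-0.694117)·(7.681529 − 8.700000) / (-0.694117 − 15.990000) = 7.681529 − (0.706939)/(-16.684117) = 7.723901

7.7239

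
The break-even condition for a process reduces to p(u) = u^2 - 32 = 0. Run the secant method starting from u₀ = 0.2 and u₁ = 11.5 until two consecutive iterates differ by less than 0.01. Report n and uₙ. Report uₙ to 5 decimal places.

p(0.2) = -31.9600000, p(11.5) = 100.2500000
u₂ = 11.5000000 − 100.2500000·(11.3000000)/(132.2100000) = 2.9316239;  |Δ| = 8.5683761
p(2.9316239) = -23.4055811
u₃ = 2.9316239 − (-23.4055811)·(-8.5683761)/(-123.6555811) = 4.5534498;  |Δ| = 1.6218259
p(4.5534498) = -11.2660949
u₄ = 4.5534498 − (-11.2660949)·(1.6218259)/(12.1394863) = 6.0585913;  |Δ| = 1.5051415
p(6.0585913) = 4.7065282
u₅ = 6.0585913 − 4.7065282·(1.5051415)/(15.9726231) = 5.6150830;  |Δ| = 0.4435083
p(5.6150830) = -0.4708431
u₆ = 5.6150830 − (-0.4708431)·(-0.4435083)/(-5.1773713) = 5.6554167;  |Δ| = 0.0403338
p(5.6554167) = -0.0162615
u₇ = 5.6554167 − (-0.0162615)·(0.0403338)/(0.4545816) = 5.6568596;  |Δ| = 0.0014428
|u₇ − u₆| = 0.0014428 < 0.01

n = 7, uₙ = 5.65686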